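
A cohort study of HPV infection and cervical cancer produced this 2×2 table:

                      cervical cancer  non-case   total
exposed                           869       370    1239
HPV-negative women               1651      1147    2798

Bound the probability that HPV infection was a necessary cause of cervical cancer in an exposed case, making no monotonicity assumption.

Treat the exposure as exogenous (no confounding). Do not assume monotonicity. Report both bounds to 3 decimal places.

0.159 ≤ PN ≤ 0.584

p₁ = P(outcome | exposed) = 869/1239 = 0.70137
p₀ = P(outcome | unexposed) = 1651/2798 = 0.59006
Under exogeneity alone the bounds on PN are max{0,(p₁−p₀)/p₁} ≤ PN ≤ min{1,(1−p₀)/p₁}.
  lower = (p₁ − p₀)/p₁ = 0.11131 / 0.70137 ≈ 0.1587
  upper = min{1, (1 − p₀)/p₁} = 0.40994 / 0.70137 ≈ 0.5845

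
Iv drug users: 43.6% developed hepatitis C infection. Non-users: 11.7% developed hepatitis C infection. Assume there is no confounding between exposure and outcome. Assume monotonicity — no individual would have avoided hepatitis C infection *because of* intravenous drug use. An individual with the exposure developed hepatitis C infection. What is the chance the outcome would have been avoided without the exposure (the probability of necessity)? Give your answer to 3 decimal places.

PN ≈ 0.732

p₁ = 0.436, p₀ = 0.117.
Under exogeneity and monotonicity, PN = (p₁ − p₀) / p₁.
PN = (0.436 − 0.117) / 0.436 = 0.319 / 0.436 ≈ 0.7317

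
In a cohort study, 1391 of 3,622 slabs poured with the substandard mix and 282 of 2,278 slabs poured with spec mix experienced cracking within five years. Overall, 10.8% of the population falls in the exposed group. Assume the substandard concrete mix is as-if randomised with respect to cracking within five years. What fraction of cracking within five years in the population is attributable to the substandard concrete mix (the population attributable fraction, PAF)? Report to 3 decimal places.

PAF ≈ 0.185

p₁ = P(outcome | exposed) = 1391/3622 = 0.38404
p₀ = P(outcome | unexposed) = 282/2278 = 0.12379
Overall risk P(Y=1) = π·p₁ + (1−π)·p₀ = 0.108×0.38404 + 0.892×0.12379 = 0.1519.
Under exogeneity, PAF = [P(Y=1) − p₀] / P(Y=1).
PAF = (0.1519 − 0.12379) / 0.1519 ≈ 0.1850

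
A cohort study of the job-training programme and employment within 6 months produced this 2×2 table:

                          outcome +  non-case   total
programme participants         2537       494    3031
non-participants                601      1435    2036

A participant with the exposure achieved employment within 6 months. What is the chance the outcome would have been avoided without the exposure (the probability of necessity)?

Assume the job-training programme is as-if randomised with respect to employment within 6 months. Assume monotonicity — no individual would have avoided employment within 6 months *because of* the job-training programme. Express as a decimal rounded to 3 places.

p₁ = P(outcome | exposed) = 2537/3031 = 0.83702
p₀ = P(outcome | unexposed) = 601/2036 = 0.29519
Under exogeneity and monotonicity, PN = (p₁ − p₀)/p₁.
PN = (0.83702 − 0.29519) / 0.83702 ≈ 0.6473

PN ≈ 0.647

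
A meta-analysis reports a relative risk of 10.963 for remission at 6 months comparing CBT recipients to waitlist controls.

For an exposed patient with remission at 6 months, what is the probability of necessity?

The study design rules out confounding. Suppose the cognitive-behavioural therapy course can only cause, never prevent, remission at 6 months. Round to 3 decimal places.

PN ≈ 0.909

Under exogeneity and monotonicity, PN = (RR − 1) / RR = 1 − 1/RR.
PN = (10.963 − 1) / 10.963 = 9.963 / 10.963 ≈ 0.9088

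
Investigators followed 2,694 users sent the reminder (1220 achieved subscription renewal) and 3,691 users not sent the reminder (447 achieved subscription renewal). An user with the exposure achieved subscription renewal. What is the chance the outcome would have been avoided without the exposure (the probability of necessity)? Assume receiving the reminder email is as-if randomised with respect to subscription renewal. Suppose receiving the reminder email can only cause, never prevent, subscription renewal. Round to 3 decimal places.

PN ≈ 0.733

p₁ = P(outcome | exposed) = 1220/2694 = 0.45286
p₀ = P(outcome | unexposed) = 447/3691 = 0.12111
Under exogeneity and monotonicity, PN = (p₁ − p₀) / p₁.
PN = (0.45286 − 0.12111) / 0.45286 = 0.33175 / 0.45286 ≈ 0.7326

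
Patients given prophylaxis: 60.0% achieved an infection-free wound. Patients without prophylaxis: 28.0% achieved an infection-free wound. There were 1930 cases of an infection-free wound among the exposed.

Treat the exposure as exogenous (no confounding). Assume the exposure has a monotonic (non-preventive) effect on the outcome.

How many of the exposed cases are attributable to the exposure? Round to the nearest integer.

about 1029 cases

p₁ = 0.6, p₀ = 0.28.
PN = (p₁ − p₀)/p₁ = (0.6 − 0.28) / 0.6 ≈ 0.53333.
Attributable cases ≈ PN × (exposed cases) = 0.53333 × 1930 ≈ 1029.33.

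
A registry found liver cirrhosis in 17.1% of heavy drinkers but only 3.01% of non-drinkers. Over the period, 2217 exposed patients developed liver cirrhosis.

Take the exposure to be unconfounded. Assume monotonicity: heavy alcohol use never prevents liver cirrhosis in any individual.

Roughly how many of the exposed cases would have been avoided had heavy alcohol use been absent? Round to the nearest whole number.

about 1827 cases

p₁ = 0.171, p₀ = 0.0301.
PN = (p₁ − p₀)/p₁ = (0.171 − 0.0301) / 0.171 ≈ 0.82398.
Attributable cases ≈ PN × (exposed cases) = 0.82398 × 2217 ≈ 1826.76.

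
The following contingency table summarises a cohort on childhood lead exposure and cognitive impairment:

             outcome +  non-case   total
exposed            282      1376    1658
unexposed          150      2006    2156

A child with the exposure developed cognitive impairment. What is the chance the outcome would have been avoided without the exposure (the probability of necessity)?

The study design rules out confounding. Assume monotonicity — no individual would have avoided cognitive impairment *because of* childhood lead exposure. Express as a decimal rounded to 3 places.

p₁ = P(outcome | exposed) = 282/1658 = 0.17008
p₀ = P(outcome | unexposed) = 150/2156 = 0.069573
Under exogeneity and monotonicity, PN = (p₁ − p₀)/p₁.
PN = (0.17008 − 0.069573) / 0.17008 ≈ 0.5909

PN ≈ 0.591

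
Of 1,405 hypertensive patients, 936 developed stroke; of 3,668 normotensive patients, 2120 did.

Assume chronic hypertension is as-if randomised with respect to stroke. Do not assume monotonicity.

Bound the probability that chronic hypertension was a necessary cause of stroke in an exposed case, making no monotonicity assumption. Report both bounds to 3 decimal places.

p₁ = P(outcome | exposed) = 936/1405 = 0.66619
p₀ = P(outcome | unexposed) = 2120/3668 = 0.57797
Under exogeneity alone the bounds on PN are max{0,(p₁−p₀)/p₁} ≤ PN ≤ min{1,(1−p₀)/p₁}.
  lower = (p₁ − p₀)/p₁ = 0.088221 / 0.66619 ≈ 0.1324
  upper = min{1, (1 − p₀)/p₁} = 0.42203 / 0.66619 ≈ 0.6335

0.132 ≤ PN ≤ 0.633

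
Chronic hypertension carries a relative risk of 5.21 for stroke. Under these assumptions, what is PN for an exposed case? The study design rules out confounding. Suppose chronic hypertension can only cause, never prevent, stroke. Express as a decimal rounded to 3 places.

PN ≈ 0.808

Under exogeneity and monotonicity, PN = (RR − 1) / RR = 1 − 1/RR.
PN = (5.21 − 1) / 5.21 = 4.21 / 5.21 ≈ 0.8081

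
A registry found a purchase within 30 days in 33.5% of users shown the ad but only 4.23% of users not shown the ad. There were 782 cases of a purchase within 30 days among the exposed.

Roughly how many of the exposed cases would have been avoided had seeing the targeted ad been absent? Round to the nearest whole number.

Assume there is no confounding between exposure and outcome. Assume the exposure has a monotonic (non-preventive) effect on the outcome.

p₁ = 0.335, p₀ = 0.0423.
PN = (p₁ − p₀)/p₁ = (0.335 − 0.0423) / 0.335 ≈ 0.87373.
Attributable cases ≈ PN × (exposed cases) = 0.87373 × 782 ≈ 683.26.

about 683 cases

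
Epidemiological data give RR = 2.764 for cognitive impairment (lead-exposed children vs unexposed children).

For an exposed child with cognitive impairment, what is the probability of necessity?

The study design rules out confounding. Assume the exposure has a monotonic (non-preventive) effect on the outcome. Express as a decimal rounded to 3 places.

Under exogeneity and monotonicity, PN = (RR − 1) / RR = 1 − 1/RR.
PN = (2.764 − 1) / 2.764 = 1.764 / 2.764 ≈ 0.6382

PN ≈ 0.638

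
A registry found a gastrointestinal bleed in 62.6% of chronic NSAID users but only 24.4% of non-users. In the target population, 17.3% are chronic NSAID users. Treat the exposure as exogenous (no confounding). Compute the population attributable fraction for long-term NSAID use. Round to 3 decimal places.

p₁ = 0.626, p₀ = 0.244.
Overall risk P(Y=1) = π·p₁ + (1−π)·p₀ = 0.173×0.626 + 0.827×0.244 = 0.31009.
Under exogeneity, PAF = [P(Y=1) − p₀] / P(Y=1).
PAF = (0.31009 − 0.244) / 0.31009 ≈ 0.2131

PAF ≈ 0.213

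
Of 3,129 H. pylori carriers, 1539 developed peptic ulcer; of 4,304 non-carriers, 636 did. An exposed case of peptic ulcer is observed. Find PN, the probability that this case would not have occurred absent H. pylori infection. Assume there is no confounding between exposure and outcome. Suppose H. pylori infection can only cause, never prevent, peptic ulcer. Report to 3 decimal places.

p₁ = P(outcome | exposed) = 1539/3129 = 0.49185
p₀ = P(outcome | unexposed) = 636/4304 = 0.14777
Under exogeneity and monotonicity, PN = (p₁ − p₀) / p₁.
PN = (0.49185 − 0.14777) / 0.49185 = 0.34408 / 0.49185 ≈ 0.6996

PN ≈ 0.700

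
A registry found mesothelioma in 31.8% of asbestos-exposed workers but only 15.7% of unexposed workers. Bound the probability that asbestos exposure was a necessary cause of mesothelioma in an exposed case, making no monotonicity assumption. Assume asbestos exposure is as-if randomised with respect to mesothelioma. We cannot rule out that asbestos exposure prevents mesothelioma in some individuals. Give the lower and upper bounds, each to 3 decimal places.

0.506 ≤ PN ≤ 1.000

p₁ = 0.318, p₀ = 0.157.
Under exogeneity alone the bounds on PN are max{0,(p₁−p₀)/p₁} ≤ PN ≤ min{1,(1−p₀)/p₁}.
  lower = (p₁ − p₀)/p₁ = 0.161 / 0.318 ≈ 0.5063
  upper = min{1, (1 − p₀)/p₁} = 0.843 / 0.318 ≈ 2.6509 → capped at 1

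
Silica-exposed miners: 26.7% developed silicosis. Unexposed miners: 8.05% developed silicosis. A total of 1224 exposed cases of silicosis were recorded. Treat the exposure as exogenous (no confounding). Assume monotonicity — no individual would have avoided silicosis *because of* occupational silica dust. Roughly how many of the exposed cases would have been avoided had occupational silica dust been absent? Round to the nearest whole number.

p₁ = 0.267, p₀ = 0.0805.
PN = (p₁ − p₀)/p₁ = (0.267 − 0.0805) / 0.267 ≈ 0.69850.
Attributable cases ≈ PN × (exposed cases) = 0.69850 × 1224 ≈ 854.97.

about 855 cases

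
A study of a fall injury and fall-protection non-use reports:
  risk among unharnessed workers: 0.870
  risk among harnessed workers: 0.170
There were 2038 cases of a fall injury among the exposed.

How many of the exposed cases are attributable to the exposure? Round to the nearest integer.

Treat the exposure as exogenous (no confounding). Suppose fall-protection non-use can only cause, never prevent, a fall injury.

Let p₁ = 0.87, p₀ = 0.17.
PN = (p₁ − p₀)/p₁ = (0.87 − 0.17) / 0.87 ≈ 0.80460.
Attributable cases ≈ PN × (exposed cases) = 0.80460 × 2038 ≈ 1639.77.

about 1640 cases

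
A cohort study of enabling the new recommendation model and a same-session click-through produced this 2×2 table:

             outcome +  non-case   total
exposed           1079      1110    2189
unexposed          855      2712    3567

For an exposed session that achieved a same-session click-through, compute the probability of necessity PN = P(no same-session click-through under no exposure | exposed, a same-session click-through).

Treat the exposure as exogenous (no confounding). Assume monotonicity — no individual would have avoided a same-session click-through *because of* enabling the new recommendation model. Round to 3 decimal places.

PN ≈ 0.514

p₁ = P(outcome | exposed) = 1079/2189 = 0.49292
p₀ = P(outcome | unexposed) = 855/3567 = 0.2397
Under exogeneity and monotonicity, PN = (p₁ − p₀)/p₁.
PN = (0.49292 − 0.2397) / 0.49292 ≈ 0.5137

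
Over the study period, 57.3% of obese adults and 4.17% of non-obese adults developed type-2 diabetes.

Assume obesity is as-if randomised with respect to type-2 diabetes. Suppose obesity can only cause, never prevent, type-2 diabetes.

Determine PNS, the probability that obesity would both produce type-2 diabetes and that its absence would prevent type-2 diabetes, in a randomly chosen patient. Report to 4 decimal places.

p₁ = 0.573, p₀ = 0.0417.
Under exogeneity and monotonicity, PNS = p₁ − p₀.
PNS = 0.573 − 0.0417 = 0.5313

PNS ≈ 0.5313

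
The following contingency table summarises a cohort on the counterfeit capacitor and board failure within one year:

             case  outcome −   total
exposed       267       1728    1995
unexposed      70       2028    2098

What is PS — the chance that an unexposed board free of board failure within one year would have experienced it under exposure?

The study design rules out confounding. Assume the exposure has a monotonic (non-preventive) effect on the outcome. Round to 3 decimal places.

p₁ = P(outcome | exposed) = 267/1995 = 0.13383
p₀ = P(outcome | unexposed) = 70/2098 = 0.033365
Under exogeneity and monotonicity, PS = (p₁ − p₀)/(1 − p₀).
PS = (0.13383 − 0.033365) / 0.96663 ≈ 0.1039

PS ≈ 0.104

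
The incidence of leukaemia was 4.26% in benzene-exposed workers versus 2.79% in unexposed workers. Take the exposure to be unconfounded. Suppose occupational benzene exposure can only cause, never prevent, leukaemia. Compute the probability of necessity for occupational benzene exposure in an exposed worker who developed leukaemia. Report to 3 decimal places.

PN ≈ 0.345

p₁ = 0.0426, p₀ = 0.0279.
Under exogeneity and monotonicity, PN = (p₁ − p₀) / p₁.
PN = (0.0426 − 0.0279) / 0.0426 = 0.0147 / 0.0426 ≈ 0.3451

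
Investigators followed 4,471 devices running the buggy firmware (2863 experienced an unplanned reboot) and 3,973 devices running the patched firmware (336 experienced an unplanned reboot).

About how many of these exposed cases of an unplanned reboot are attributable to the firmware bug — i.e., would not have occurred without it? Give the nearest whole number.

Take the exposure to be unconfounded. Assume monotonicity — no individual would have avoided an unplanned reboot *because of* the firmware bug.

about 2485 cases

p₁ = P(outcome | exposed) = 2863/4471 = 0.64035
p₀ = P(outcome | unexposed) = 336/3973 = 0.084571
PN = (p₁ − p₀)/p₁ = (0.64035 − 0.084571) / 0.64035 ≈ 0.86793.
Attributable cases ≈ PN × (exposed cases) = 0.86793 × 2863 ≈ 2484.88.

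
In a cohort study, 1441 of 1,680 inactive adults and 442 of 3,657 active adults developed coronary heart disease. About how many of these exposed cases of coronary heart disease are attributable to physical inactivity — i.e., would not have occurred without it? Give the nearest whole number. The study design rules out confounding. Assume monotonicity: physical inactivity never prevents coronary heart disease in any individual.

about 1238 cases

p₁ = P(outcome | exposed) = 1441/1680 = 0.85774
p₀ = P(outcome | unexposed) = 442/3657 = 0.12086
PN = (p₁ − p₀)/p₁ = (0.85774 − 0.12086) / 0.85774 ≈ 0.85909.
Attributable cases ≈ PN × (exposed cases) = 0.85909 × 1441 ≈ 1237.95.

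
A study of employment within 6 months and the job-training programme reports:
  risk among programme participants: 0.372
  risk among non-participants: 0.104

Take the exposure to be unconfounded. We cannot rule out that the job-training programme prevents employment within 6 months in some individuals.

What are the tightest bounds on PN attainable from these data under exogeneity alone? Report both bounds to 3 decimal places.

Let p₁ = 0.372, p₀ = 0.104.
Under exogeneity alone the bounds on PN are max{0,(p₁−p₀)/p₁} ≤ PN ≤ min{1,(1−p₀)/p₁}.
  lower = (p₁ − p₀)/p₁ = 0.268 / 0.372 ≈ 0.7204
  upper = min{1, (1 − p₀)/p₁} = 0.896 / 0.372 ≈ 2.4086 → capped at 1

0.720 ≤ PN ≤ 1.000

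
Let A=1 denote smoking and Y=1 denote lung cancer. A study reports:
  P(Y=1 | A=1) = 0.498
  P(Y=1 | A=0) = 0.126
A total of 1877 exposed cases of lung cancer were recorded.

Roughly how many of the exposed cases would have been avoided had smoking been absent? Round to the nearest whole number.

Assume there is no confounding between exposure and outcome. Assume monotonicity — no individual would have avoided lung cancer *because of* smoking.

about 1402 cases

Let p₁ = 0.498, p₀ = 0.126.
PN = (p₁ − p₀)/p₁ = (0.498 − 0.126) / 0.498 ≈ 0.74699.
Attributable cases ≈ PN × (exposed cases) = 0.74699 × 1877 ≈ 1402.10.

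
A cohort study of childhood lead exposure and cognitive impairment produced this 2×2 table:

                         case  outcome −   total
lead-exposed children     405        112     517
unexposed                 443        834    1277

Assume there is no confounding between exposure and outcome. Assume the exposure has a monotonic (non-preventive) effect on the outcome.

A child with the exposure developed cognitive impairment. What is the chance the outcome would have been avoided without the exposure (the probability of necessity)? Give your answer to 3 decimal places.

p₁ = P(outcome | exposed) = 405/517 = 0.78337
p₀ = P(outcome | unexposed) = 443/1277 = 0.34691
Under exogeneity and monotonicity, PN = (p₁ − p₀)/p₁.
PN = (0.78337 − 0.34691) / 0.78337 ≈ 0.5572

PN ≈ 0.557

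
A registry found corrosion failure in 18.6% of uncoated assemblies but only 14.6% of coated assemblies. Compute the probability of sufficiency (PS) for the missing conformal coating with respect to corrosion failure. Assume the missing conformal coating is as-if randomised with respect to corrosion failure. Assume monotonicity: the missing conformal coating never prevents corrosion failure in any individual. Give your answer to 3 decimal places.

PS ≈ 0.047

p₁ = 0.186, p₀ = 0.146.
Under exogeneity and monotonicity, PS = (p₁ − p₀) / (1 − p₀).
PS = (0.186 − 0.146) / (1 − 0.146) = 0.04 / 0.854 ≈ 0.0468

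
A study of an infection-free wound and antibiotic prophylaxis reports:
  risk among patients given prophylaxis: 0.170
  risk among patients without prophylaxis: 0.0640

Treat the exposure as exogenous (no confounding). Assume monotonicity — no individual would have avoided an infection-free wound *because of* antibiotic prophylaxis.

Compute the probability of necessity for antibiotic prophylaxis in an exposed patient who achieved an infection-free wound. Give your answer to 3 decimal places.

Let p₁ = 0.17, p₀ = 0.064.
Under exogeneity and monotonicity, PN = (p₁ − p₀) / p₁.
PN = (0.17 − 0.064) / 0.17 = 0.106 / 0.17 ≈ 0.6235

PN ≈ 0.624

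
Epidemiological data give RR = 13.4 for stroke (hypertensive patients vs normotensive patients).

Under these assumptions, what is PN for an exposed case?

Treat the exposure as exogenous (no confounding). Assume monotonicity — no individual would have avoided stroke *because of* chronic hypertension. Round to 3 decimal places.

PN ≈ 0.925

Under exogeneity and monotonicity, PN = (RR − 1) / RR = 1 − 1/RR.
PN = (13.4 − 1) / 13.4 = 12.4 / 13.4 ≈ 0.9254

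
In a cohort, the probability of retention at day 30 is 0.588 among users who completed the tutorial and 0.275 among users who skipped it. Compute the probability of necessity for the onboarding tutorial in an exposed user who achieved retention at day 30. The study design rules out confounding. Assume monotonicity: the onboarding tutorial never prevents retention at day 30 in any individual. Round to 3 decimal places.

PN ≈ 0.532

Let p₁ = 0.588, p₀ = 0.275.
Under exogeneity and monotonicity, PN = (p₁ − p₀) / p₁.
PN = (0.588 − 0.275) / 0.588 = 0.313 / 0.588 ≈ 0.5323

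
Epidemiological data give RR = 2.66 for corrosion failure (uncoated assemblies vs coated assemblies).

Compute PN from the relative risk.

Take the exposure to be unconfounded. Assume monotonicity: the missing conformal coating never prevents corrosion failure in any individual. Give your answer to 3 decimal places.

PN ≈ 0.624

Under exogeneity and monotonicity, PN = (RR − 1) / RR = 1 − 1/RR.
PN = (2.66 − 1) / 2.66 = 1.66 / 2.66 ≈ 0.6241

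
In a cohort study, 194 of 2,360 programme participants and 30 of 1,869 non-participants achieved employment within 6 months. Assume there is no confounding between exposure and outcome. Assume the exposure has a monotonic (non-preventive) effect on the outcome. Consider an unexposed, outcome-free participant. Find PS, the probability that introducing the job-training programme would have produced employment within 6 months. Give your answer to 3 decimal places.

p₁ = P(outcome | exposed) = 194/2360 = 0.082203
p₀ = P(outcome | unexposed) = 30/1869 = 0.016051
Under exogeneity and monotonicity, PS = (p₁ − p₀) / (1 − p₀).
PS = (0.082203 − 0.016051) / (1 − 0.016051) = 0.066152 / 0.98395 ≈ 0.0672

PS ≈ 0.067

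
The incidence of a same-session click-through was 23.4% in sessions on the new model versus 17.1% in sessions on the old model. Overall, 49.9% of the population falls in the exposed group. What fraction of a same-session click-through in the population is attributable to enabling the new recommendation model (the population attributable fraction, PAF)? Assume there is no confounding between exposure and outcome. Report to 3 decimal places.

p₁ = 0.234, p₀ = 0.171.
Overall risk P(Y=1) = π·p₁ + (1−π)·p₀ = 0.499×0.234 + 0.501×0.171 = 0.20244.
Under exogeneity, PAF = [P(Y=1) − p₀] / P(Y=1).
PAF = (0.20244 − 0.171) / 0.20244 ≈ 0.1553

PAF ≈ 0.155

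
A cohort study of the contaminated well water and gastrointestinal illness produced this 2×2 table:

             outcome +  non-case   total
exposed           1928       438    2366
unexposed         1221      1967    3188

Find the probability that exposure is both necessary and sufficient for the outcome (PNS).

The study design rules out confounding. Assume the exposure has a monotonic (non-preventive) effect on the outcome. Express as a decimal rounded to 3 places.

PNS ≈ 0.432

p₁ = P(outcome | exposed) = 1928/2366 = 0.81488
p₀ = P(outcome | unexposed) = 1221/3188 = 0.383
Under exogeneity and monotonicity, PNS = p₁ − p₀.
PNS = 0.81488 − 0.383 = 0.43188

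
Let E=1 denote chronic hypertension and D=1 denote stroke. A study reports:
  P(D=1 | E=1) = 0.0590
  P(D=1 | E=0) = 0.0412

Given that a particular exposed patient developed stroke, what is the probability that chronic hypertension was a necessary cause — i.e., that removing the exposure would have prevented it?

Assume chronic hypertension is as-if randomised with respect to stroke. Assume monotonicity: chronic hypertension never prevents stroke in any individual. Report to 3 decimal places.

PN ≈ 0.302

Let p₁ = 0.059, p₀ = 0.0412.
Under exogeneity and monotonicity, PN = (p₁ − p₀) / p₁.
PN = (0.059 − 0.0412) / 0.059 = 0.0178 / 0.059 ≈ 0.3017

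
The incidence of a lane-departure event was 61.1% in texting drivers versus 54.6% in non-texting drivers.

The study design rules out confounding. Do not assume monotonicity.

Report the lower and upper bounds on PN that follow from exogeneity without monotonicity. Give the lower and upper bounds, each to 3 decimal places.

p₁ = 0.611, p₀ = 0.546.
Under exogeneity alone the bounds on PN are max{0,(p₁−p₀)/p₁} ≤ PN ≤ min{1,(1−p₀)/p₁}.
  lower = (p₁ − p₀)/p₁ = 0.065 / 0.611 ≈ 0.1064
  upper = min{1, (1 − p₀)/p₁} = 0.454 / 0.611 ≈ 0.7430

0.106 ≤ PN ≤ 0.743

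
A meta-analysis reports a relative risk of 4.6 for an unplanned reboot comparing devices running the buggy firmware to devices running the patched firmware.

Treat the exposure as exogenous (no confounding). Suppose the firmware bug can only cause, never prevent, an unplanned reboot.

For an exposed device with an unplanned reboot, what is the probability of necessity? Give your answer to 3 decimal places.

Under exogeneity and monotonicity, PN = (RR − 1) / RR = 1 − 1/RR.
PN = (4.6 − 1) / 4.6 = 3.6 / 4.6 ≈ 0.7826

PN ≈ 0.783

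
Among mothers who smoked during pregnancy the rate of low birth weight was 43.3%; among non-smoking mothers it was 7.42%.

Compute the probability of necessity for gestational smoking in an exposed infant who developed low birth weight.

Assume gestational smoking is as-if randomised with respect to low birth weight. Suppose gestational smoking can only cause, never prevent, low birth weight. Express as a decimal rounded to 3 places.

PN ≈ 0.829

p₁ = 0.433, p₀ = 0.0742.
Under exogeneity and monotonicity, PN = (p₁ − p₀) / p₁.
PN = (0.433 − 0.0742) / 0.433 = 0.3588 / 0.433 ≈ 0.8286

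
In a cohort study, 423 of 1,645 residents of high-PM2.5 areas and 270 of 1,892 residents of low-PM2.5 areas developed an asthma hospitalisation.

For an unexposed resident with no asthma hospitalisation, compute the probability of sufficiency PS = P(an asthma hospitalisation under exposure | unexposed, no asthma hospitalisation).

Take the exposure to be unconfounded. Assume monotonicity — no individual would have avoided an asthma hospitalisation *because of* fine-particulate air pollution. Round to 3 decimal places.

p₁ = P(outcome | exposed) = 423/1645 = 0.25714
p₀ = P(outcome | unexposed) = 270/1892 = 0.14271
Under exogeneity and monotonicity, PS = (p₁ − p₀) / (1 − p₀).
PS = (0.25714 − 0.14271) / (1 − 0.14271) = 0.11444 / 0.85729 ≈ 0.1335

PS ≈ 0.133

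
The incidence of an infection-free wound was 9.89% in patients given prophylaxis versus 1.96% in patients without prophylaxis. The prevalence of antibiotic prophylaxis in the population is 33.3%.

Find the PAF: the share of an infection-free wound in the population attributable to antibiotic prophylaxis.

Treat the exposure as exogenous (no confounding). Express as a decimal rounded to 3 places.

PAF ≈ 0.574

p₁ = 0.0989, p₀ = 0.0196.
Overall risk P(Y=1) = π·p₁ + (1−π)·p₀ = 0.333×0.0989 + 0.667×0.0196 = 0.046007.
Under exogeneity, PAF = [P(Y=1) − p₀] / P(Y=1).
PAF = (0.046007 − 0.0196) / 0.046007 ≈ 0.5740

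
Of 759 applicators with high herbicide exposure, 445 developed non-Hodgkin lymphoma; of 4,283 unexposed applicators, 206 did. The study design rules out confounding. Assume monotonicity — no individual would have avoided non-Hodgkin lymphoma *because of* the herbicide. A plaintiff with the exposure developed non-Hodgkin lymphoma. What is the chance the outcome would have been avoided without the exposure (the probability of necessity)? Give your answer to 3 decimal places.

PN ≈ 0.918

p₁ = P(outcome | exposed) = 445/759 = 0.5863
p₀ = P(outcome | unexposed) = 206/4283 = 0.048097
Under exogeneity and monotonicity, PN = (p₁ − p₀) / p₁.
PN = (0.5863 − 0.048097) / 0.5863 = 0.5382 / 0.5863 ≈ 0.9180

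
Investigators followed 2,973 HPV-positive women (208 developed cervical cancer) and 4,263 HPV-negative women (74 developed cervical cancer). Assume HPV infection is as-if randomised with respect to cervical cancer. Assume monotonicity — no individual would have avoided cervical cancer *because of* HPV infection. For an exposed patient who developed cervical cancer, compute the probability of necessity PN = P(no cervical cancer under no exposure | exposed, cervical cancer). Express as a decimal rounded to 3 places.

PN ≈ 0.752

p₁ = P(outcome | exposed) = 208/2973 = 0.069963
p₀ = P(outcome | unexposed) = 74/4263 = 0.017359
Under exogeneity and monotonicity, PN = (p₁ − p₀) / p₁.
PN = (0.069963 − 0.017359) / 0.069963 = 0.052604 / 0.069963 ≈ 0.7519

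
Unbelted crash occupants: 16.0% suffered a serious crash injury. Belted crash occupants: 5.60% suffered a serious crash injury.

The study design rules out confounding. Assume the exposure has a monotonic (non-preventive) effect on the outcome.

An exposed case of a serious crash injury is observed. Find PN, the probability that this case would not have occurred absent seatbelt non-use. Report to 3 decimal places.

p₁ = 0.16, p₀ = 0.056.
Under exogeneity and monotonicity, PN = (p₁ − p₀) / p₁.
PN = (0.16 − 0.056) / 0.16 = 0.104 / 0.16 ≈ 0.6500

PN ≈ 0.650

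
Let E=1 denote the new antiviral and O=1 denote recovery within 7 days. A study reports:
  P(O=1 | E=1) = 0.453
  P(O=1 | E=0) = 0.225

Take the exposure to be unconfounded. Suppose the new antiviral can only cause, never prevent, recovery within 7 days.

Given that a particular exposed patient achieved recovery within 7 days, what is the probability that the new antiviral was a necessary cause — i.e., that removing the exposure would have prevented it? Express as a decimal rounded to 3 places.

PN ≈ 0.503

Let p₁ = 0.453, p₀ = 0.225.
Under exogeneity and monotonicity, PN = (p₁ − p₀) / p₁.
PN = (0.453 − 0.225) / 0.453 = 0.228 / 0.453 ≈ 0.5033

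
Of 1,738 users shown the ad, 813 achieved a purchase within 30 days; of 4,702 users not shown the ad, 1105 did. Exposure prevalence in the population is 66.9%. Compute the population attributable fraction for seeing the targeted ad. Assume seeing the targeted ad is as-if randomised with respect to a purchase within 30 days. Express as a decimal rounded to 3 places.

p₁ = P(outcome | exposed) = 813/1738 = 0.46778
p₀ = P(outcome | unexposed) = 1105/4702 = 0.23501
Overall risk P(Y=1) = π·p₁ + (1−π)·p₀ = 0.669×0.46778 + 0.331×0.23501 = 0.39073.
Under exogeneity, PAF = [P(Y=1) − p₀] / P(Y=1).
PAF = (0.39073 − 0.23501) / 0.39073 ≈ 0.3985

PAF ≈ 0.399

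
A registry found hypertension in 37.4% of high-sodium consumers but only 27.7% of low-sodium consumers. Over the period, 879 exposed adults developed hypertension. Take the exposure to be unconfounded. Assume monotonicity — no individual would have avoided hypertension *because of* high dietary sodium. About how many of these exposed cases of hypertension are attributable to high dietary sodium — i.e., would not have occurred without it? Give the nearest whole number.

about 228 cases

p₁ = 0.374, p₀ = 0.277.
PN = (p₁ − p₀)/p₁ = (0.374 − 0.277) / 0.374 ≈ 0.25936.
Attributable cases ≈ PN × (exposed cases) = 0.25936 × 879 ≈ 227.98.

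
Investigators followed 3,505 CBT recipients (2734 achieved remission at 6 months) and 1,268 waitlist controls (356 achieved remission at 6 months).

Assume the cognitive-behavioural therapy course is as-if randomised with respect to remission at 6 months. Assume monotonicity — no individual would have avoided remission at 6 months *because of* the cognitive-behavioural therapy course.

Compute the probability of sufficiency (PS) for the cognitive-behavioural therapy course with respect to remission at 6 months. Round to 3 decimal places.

PS ≈ 0.694

p₁ = P(outcome | exposed) = 2734/3505 = 0.78003
p₀ = P(outcome | unexposed) = 356/1268 = 0.28076
Under exogeneity and monotonicity, PS = (p₁ − p₀) / (1 − p₀).
PS = (0.78003 − 0.28076) / (1 − 0.28076) = 0.49927 / 0.71924 ≈ 0.6942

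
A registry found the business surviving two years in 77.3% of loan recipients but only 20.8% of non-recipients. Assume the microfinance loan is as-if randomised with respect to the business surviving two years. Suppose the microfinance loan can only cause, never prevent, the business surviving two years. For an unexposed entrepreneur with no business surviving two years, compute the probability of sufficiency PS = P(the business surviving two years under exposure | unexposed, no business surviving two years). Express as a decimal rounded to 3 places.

PS ≈ 0.713

p₁ = 0.773, p₀ = 0.208.
Under exogeneity and monotonicity, PS = (p₁ − p₀) / (1 − p₀).
PS = (0.773 − 0.208) / (1 − 0.208) = 0.565 / 0.792 ≈ 0.7134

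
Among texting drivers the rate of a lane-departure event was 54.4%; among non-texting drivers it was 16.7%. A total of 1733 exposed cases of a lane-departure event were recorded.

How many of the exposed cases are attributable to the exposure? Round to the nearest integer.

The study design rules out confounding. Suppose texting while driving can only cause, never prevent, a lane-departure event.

about 1201 cases

p₁ = 0.544, p₀ = 0.167.
PN = (p₁ − p₀)/p₁ = (0.544 − 0.167) / 0.544 ≈ 0.69301.
Attributable cases ≈ PN × (exposed cases) = 0.69301 × 1733 ≈ 1200.99.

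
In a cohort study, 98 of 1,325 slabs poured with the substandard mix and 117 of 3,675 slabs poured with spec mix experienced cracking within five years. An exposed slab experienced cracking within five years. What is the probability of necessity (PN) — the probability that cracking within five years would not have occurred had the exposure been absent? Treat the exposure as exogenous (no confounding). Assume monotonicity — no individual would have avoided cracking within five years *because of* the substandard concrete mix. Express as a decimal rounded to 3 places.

PN ≈ 0.570

p₁ = P(outcome | exposed) = 98/1325 = 0.073962
p₀ = P(outcome | unexposed) = 117/3675 = 0.031837
Under exogeneity and monotonicity, PN = (p₁ − p₀) / p₁.
PN = (0.073962 − 0.031837) / 0.073962 = 0.042126 / 0.073962 ≈ 0.5696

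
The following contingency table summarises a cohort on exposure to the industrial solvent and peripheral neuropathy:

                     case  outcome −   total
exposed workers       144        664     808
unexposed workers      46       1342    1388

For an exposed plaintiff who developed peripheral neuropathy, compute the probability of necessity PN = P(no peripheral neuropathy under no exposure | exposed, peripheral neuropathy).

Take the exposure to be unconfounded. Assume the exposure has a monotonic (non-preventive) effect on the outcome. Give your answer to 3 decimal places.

PN ≈ 0.814

p₁ = P(outcome | exposed) = 144/808 = 0.17822
p₀ = P(outcome | unexposed) = 46/1388 = 0.033141
Under exogeneity and monotonicity, PN = (p₁ − p₀) / p₁.
PN = (0.17822 − 0.033141) / 0.17822 = 0.14508 / 0.17822 ≈ 0.8140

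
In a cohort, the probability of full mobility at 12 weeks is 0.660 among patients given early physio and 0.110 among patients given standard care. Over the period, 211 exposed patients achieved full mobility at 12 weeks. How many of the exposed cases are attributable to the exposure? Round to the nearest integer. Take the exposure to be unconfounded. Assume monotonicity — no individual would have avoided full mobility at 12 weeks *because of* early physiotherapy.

about 176 cases

Let p₁ = 0.66, p₀ = 0.11.
PN = (p₁ − p₀)/p₁ = (0.66 − 0.11) / 0.66 ≈ 0.83333.
Attributable cases ≈ PN × (exposed cases) = 0.83333 × 211 ≈ 175.83.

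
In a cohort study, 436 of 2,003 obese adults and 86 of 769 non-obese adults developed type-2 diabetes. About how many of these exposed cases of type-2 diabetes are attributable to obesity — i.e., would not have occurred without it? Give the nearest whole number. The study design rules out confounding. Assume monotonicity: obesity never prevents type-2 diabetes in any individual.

about 212 cases

p₁ = P(outcome | exposed) = 436/2003 = 0.21767
p₀ = P(outcome | unexposed) = 86/769 = 0.11183
PN = (p₁ − p₀)/p₁ = (0.21767 − 0.11183) / 0.21767 ≈ 0.48623.
Attributable cases ≈ PN × (exposed cases) = 0.48623 × 436 ≈ 212.00.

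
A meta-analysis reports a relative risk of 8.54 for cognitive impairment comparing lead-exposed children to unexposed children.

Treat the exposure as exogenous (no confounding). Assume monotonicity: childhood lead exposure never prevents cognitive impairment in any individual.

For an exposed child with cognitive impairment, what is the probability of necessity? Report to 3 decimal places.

PN ≈ 0.883

Under exogeneity and monotonicity, PN = (RR − 1) / RR = 1 − 1/RR.
PN = (8.54 − 1) / 8.54 = 7.54 / 8.54 ≈ 0.8829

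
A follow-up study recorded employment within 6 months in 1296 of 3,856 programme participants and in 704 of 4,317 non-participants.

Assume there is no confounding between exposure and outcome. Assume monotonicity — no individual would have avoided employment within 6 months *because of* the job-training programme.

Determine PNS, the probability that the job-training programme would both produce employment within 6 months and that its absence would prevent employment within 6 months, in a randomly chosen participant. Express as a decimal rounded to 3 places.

p₁ = P(outcome | exposed) = 1296/3856 = 0.3361
p₀ = P(outcome | unexposed) = 704/4317 = 0.16308
Under exogeneity and monotonicity, PNS = p₁ − p₀.
PNS = 0.3361 − 0.16308 = 0.17302

PNS ≈ 0.173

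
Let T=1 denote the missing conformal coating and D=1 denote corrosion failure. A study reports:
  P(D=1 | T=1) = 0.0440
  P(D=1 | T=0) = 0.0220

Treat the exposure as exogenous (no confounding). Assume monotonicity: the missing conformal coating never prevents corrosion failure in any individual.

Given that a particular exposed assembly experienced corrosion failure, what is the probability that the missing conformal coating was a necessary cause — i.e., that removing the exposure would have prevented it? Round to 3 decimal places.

PN ≈ 0.500

Let p₁ = 0.044, p₀ = 0.022.
Under exogeneity and monotonicity, PN = (p₁ − p₀) / p₁.
PN = (0.044 − 0.022) / 0.044 = 0.022 / 0.044 ≈ 0.5000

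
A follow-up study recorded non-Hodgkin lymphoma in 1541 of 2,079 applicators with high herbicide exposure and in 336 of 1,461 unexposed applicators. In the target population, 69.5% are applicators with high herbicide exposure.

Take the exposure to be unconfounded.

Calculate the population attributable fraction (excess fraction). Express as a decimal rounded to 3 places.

PAF ≈ 0.607

p₁ = P(outcome | exposed) = 1541/2079 = 0.74122
p₀ = P(outcome | unexposed) = 336/1461 = 0.22998
Overall risk P(Y=1) = π·p₁ + (1−π)·p₀ = 0.695×0.74122 + 0.305×0.22998 = 0.58529.
Under exogeneity, PAF = [P(Y=1) − p₀] / P(Y=1).
PAF = (0.58529 − 0.22998) / 0.58529 ≈ 0.6071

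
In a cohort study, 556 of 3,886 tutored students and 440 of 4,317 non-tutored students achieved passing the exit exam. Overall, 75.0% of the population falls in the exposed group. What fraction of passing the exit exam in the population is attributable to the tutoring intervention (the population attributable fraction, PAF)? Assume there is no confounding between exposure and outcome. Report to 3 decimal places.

p₁ = P(outcome | exposed) = 556/3886 = 0.14308
p₀ = P(outcome | unexposed) = 440/4317 = 0.10192
Overall risk P(Y=1) = π·p₁ + (1−π)·p₀ = 0.75×0.14308 + 0.25×0.10192 = 0.13279.
Under exogeneity, PAF = [P(Y=1) − p₀] / P(Y=1).
PAF = (0.13279 − 0.10192) / 0.13279 ≈ 0.2324

PAF ≈ 0.232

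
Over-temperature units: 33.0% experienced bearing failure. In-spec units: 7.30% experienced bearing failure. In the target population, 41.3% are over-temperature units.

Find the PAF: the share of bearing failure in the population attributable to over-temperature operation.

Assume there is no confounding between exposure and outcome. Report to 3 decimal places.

p₁ = 0.33, p₀ = 0.073.
Overall risk P(Y=1) = π·p₁ + (1−π)·p₀ = 0.413×0.33 + 0.587×0.073 = 0.17914.
Under exogeneity, PAF = [P(Y=1) − p₀] / P(Y=1).
PAF = (0.17914 − 0.073) / 0.17914 ≈ 0.5925

PAF ≈ 0.592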